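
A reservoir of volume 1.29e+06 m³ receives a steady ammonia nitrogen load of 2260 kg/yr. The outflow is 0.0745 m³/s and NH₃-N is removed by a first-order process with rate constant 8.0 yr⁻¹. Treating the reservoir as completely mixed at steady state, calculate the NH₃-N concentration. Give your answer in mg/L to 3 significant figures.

0.178 mg/L

Outflow Q = 0.0745 m³/s × 3.156e+07 s/yr = 2.351e+06 m³/yr.
Steady-state CSTR mass balance: W = Q·C + k·V·C, so C = W/(Q + kV).
Q + kV = 2.351e+06 + 8.0·1.29e+06 = 1.267e+07 m³/yr.
C = 2260/1.267e+07 = 0.0001784 kg/m³ = 0.1784 mg/L.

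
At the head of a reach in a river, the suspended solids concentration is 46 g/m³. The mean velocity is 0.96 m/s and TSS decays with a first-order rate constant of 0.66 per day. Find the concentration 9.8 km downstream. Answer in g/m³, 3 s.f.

Travel time t = 9.8 km / 0.96 m/s = 9800/0.96 = 1.021e+04 s = 0.1182 d.
First-order decay: C = 46·exp(−0.66·0.1182) = 46·0.925 = 42.55 g/m³.

42.5 g/m³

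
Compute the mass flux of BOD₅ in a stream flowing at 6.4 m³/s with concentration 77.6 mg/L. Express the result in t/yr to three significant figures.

15700 t/yr

Mass flux = Q·C = 6.4 m³/s × 77.6 g/m³ = 496.6 g/s.
= 496.6 g/s × 31.56 = 1.567e+04 t/yr.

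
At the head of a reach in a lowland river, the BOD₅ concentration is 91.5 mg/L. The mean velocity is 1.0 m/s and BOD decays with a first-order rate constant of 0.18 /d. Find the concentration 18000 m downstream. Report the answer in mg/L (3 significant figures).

Travel time t = 18000 m / 1.0 m/s = 1.8e+04/1.0 = 1.8e+04 s = 0.2083 d.
First-order decay: C = 91.5·exp(−0.18·0.2083) = 91.5·0.9632 = 88.13 mg/L.

88.1 mg/L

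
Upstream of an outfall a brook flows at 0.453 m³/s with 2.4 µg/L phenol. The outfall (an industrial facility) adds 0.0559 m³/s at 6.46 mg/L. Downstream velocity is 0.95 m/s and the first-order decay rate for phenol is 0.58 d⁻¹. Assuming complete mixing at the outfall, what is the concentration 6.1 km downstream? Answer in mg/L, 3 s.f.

2.4 µg/L = 0.0024 mg/L.
After complete mixing, C₀ = (0.0559·6.46 + 0.453·0.0024) / 0.5089 = 0.7117 mg/L.
Travel time t = 6100 m / 0.95 m/s = 6421 s = 0.07432 d.
C = 0.7117·exp(−0.58·0.07432) = 0.7117·0.9578 = 0.6817 mg/L.

0.682 mg/L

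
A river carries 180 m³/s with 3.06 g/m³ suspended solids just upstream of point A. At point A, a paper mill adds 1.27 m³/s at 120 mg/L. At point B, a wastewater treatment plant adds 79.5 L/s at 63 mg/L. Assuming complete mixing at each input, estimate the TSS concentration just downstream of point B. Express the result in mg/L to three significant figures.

3.91 mg/L

After input A: C = (180·3.06 + 1.27·120) / 181.3 = 3.879 mg/L.
79.5 L/s = 0.0795 m³/s.
After input B: C = (181.3·3.879 + 0.0795·63) / 181.3 = 3.905 mg/L.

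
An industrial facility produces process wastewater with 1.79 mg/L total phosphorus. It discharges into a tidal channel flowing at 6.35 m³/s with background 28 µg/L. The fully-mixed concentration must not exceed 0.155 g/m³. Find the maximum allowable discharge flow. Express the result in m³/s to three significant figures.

28 µg/L = 0.028 mg/L.
Mass balance at complete mixing: C_std·(Q_w + Q_r) = Q_w·C_e + Q_r·C_b.
Rearranging, Q_w = Q_r·(C_std − C_b)/(C_e − C_std) = 6.35·(0.155 − 0.028) / (1.79 − 0.155) = 0.4932 m³/s.

0.493 m³/s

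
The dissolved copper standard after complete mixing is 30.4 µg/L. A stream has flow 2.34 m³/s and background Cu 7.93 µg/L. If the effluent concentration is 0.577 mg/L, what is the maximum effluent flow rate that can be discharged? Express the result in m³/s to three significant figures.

7.93 µg/L = 0.00793 mg/L.
30.4 µg/L = 0.0304 mg/L.
Mass balance at complete mixing: C_std·(Q_w + Q_r) = Q_w·C_e + Q_r·C_b.
Rearranging, Q_w = Q_r·(C_std − C_b)/(C_e − C_std) = 2.34·(0.0304 − 0.00793) / (0.577 − 0.0304) = 0.09619 m³/s.

0.0962 m³/s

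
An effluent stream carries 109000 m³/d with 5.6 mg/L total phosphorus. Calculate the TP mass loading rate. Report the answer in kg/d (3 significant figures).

610 kg/d

109000 m³/d = 1.262 m³/s.
Mass flux = Q·C = 1.262 m³/s × 5.6 g/m³ = 7.065 g/s.
= 7.065 g/s × 86.4 = 610.4 kg/d.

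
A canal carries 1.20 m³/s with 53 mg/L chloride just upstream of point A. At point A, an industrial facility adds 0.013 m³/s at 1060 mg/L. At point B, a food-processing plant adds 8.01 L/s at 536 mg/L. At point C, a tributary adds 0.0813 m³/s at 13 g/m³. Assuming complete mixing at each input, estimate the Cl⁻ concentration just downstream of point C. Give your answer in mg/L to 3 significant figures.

After input A: C = (1.2·53 + 0.013·1060) / 1.213 = 63.79 mg/L.
8.01 L/s = 0.00801 m³/s.
After input B: C = (1.213·63.79 + 0.00801·536) / 1.221 = 66.89 mg/L.
After input C: C = (1.221·66.89 + 0.0813·13) / 1.302 = 63.53 mg/L.

63.5 mg/L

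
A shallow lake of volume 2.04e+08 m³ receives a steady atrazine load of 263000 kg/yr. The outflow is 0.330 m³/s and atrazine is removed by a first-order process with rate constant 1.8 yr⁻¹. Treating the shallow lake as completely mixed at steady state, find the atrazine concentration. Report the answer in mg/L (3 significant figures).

Outflow Q = 0.330 m³/s × 3.156e+07 s/yr = 1.041e+07 m³/yr.
Steady-state CSTR mass balance: W = Q·C + k·V·C, so C = W/(Q + kV).
Q + kV = 1.041e+07 + 1.8·2.04e+08 = 3.776e+08 m³/yr.
C = 263000/3.776e+08 = 0.0006965 kg/m³ = 0.6965 mg/L.

0.696 mg/L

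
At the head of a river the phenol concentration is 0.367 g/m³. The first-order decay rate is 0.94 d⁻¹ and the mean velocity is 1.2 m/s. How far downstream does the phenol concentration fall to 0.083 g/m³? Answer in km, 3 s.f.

164 km

From C = C₀·e^(−kt), t = ln(C₀/C)/k = ln(0.367/0.083)/0.94 = 1.487/0.94 = 1.581 d.
Distance = v·t = 1.2 m/s × 1.366e+05 s = 1.64e+05 m = 164 km.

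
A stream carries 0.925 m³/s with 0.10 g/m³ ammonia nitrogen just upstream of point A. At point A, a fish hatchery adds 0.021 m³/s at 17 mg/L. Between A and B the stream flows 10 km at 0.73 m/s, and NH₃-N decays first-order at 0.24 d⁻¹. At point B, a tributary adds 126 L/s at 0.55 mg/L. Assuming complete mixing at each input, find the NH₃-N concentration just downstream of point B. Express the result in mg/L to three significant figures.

0.468 mg/L

After input A: C = (0.925·0.1 + 0.021·17) / 0.946 = 0.4752 mg/L.
Over the 10 km reach to input B (t = 1.37e+04 s = 0.1585 d), decay gives C = 0.4752·exp(−0.24·0.1585) = 0.4574 mg/L.
126 L/s = 0.126 m³/s.
After input B: C = (0.946·0.4574 + 0.126·0.55) / 1.072 = 0.4683 mg/L.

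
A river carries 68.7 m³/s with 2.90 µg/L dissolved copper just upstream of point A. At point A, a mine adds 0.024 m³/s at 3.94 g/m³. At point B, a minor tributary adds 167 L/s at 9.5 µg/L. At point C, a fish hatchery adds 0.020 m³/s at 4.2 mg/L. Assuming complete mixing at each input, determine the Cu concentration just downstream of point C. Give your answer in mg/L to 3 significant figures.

0.00551 mg/L

2.90 µg/L = 0.0029 mg/L.
After input A: C = (68.7·0.0029 + 0.024·3.94) / 68.72 = 0.004275 mg/L.
167 L/s = 0.167 m³/s.
9.5 µg/L = 0.0095 mg/L.
After input B: C = (68.72·0.004275 + 0.167·0.0095) / 68.89 = 0.004288 mg/L.
After input C: C = (68.89·0.004288 + 0.02·4.2) / 68.91 = 0.005505 mg/L.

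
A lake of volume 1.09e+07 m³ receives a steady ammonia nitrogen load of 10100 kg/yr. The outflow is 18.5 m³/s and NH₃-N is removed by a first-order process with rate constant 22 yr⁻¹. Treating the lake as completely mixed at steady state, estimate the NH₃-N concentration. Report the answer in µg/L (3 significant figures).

Outflow Q = 18.5 m³/s × 3.156e+07 s/yr = 5.838e+08 m³/yr.
Steady-state CSTR mass balance: W = Q·C + k·V·C, so C = W/(Q + kV).
Q + kV = 5.838e+08 + 22·1.09e+07 = 8.236e+08 m³/yr.
C = 10100/8.236e+08 = 1.226e-05 kg/m³ = 0.01226 mg/L = 12.26 µg/L.

12.3 µg/L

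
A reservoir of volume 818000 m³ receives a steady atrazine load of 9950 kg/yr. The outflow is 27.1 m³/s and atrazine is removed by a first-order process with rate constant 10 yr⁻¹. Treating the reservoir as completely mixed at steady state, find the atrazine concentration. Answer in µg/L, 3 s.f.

Outflow Q = 27.1 m³/s × 3.156e+07 s/yr = 8.552e+08 m³/yr.
Steady-state CSTR mass balance: W = Q·C + k·V·C, so C = W/(Q + kV).
Q + kV = 8.552e+08 + 10·818000 = 8.634e+08 m³/yr.
C = 9950/8.634e+08 = 1.152e-05 kg/m³ = 0.01152 mg/L = 11.52 µg/L.

11.5 µg/L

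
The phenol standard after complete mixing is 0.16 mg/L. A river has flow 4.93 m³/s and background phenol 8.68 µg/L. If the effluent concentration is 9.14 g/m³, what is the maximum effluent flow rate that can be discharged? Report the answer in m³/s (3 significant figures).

0.0831 m³/s

8.68 µg/L = 0.00868 mg/L.
Mass balance at complete mixing: C_std·(Q_w + Q_r) = Q_w·C_e + Q_r·C_b.
Rearranging, Q_w = Q_r·(C_std − C_b)/(C_e − C_std) = 4.93·(0.16 − 0.00868) / (9.14 − 0.16) = 0.08307 m³/s.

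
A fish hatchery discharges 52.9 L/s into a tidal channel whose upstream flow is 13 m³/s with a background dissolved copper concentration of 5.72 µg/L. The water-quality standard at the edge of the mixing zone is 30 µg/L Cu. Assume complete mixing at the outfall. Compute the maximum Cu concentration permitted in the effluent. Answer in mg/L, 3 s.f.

6.00 mg/L

52.9 L/s = 0.0529 m³/s.
5.72 µg/L = 0.00572 mg/L.
30 µg/L = 0.03 mg/L.
Mass balance: 0.03·13.05 = 0.0529·Cₑ + 13·0.00572.
Cₑ = (0.3916 − 0.07436) / 0.0529 = 5.997 mg/L.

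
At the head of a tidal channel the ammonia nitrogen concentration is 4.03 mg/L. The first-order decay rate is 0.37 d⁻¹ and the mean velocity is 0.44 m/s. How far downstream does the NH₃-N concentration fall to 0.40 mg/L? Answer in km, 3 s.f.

From C = C₀·e^(−kt), t = ln(C₀/C)/k = ln(4.03/0.40)/0.37 = 2.31/0.37 = 6.243 d.
Distance = v·t = 0.44 m/s × 5.394e+05 s = 2.373e+05 m = 237.3 km.

237 km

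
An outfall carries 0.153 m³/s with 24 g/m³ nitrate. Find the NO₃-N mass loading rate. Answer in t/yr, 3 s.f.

Mass flux = Q·C = 0.153 m³/s × 24 g/m³ = 3.672 g/s.
= 3.672 g/s × 31.56 = 115.9 t/yr.

116 t/yr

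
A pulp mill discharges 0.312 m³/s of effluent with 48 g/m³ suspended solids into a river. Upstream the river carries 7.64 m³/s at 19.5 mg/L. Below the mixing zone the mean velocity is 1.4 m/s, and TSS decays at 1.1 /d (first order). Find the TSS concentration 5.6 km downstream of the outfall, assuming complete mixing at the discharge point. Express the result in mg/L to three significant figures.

19.6 mg/L

After complete mixing, C₀ = (0.312·48 + 7.64·19.5) / 7.952 = 20.62 mg/L.
Travel time t = 5600 m / 1.4 m/s = 4000 s = 0.0463 d.
C = 20.62·exp(−1.1·0.0463) = 20.62·0.9503 = 19.59 mg/L.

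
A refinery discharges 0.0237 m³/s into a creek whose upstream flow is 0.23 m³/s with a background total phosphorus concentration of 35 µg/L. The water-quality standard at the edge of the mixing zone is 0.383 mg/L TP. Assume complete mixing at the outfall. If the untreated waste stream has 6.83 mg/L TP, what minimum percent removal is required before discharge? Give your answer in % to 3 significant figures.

35 µg/L = 0.035 mg/L.
Mass balance: 0.383·0.2537 = 0.0237·Cₑ + 0.23·0.035.
Cₑ = (0.09717 − 0.00805) / 0.0237 = 3.76 mg/L.
Required removal = 1 − 3.76/6.83 = 44.95 %.

44.9 %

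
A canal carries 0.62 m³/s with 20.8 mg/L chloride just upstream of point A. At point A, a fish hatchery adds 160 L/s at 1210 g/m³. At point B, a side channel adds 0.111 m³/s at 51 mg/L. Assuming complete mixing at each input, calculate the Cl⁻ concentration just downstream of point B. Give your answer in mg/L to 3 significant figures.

160 L/s = 0.16 m³/s.
After input A: C = (0.62·20.8 + 0.16·1210) / 0.78 = 264.7 mg/L.
After input B: C = (0.78·264.7 + 0.111·51) / 0.891 = 238.1 mg/L.

238 mg/L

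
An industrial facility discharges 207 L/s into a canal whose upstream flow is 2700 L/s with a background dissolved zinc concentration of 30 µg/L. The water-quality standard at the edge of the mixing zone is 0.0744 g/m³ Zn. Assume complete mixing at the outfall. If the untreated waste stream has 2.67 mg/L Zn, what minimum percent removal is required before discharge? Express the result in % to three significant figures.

75.5 %

207 L/s = 0.207 m³/s.
2700 L/s = 2.7 m³/s.
30 µg/L = 0.03 mg/L.
Mass balance: 0.0744·2.907 = 0.207·Cₑ + 2.7·0.03.
Cₑ = (0.2163 − 0.081) / 0.207 = 0.6535 mg/L.
Required removal = 1 − 0.6535/2.67 = 75.52 %.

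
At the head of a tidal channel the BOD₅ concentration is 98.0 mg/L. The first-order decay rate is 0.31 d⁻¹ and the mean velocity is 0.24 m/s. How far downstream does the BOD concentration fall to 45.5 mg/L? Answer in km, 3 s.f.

51.3 km

From C = C₀·e^(−kt), t = ln(C₀/C)/k = ln(98.0/45.5)/0.31 = 0.7673/0.31 = 2.475 d.
Distance = v·t = 0.24 m/s × 2.138e+05 s = 5.132e+04 m = 51.32 km.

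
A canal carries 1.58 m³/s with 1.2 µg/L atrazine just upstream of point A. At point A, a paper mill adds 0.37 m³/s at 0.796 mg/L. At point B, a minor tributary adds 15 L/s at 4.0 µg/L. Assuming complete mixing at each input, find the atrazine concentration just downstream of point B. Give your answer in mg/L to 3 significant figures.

0.151 mg/L

1.2 µg/L = 0.0012 mg/L.
After input A: C = (1.58·0.0012 + 0.37·0.796) / 1.95 = 0.152 mg/L.
15 L/s = 0.015 m³/s.
4.0 µg/L = 0.004 mg/L.
After input B: C = (1.95·0.152 + 0.015·0.004) / 1.965 = 0.1509 mg/L.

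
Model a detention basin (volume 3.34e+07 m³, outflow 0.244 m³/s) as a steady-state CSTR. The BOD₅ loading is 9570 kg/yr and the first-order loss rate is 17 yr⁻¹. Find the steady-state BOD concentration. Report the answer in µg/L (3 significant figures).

Outflow Q = 0.244 m³/s × 3.156e+07 s/yr = 7.7e+06 m³/yr.
Steady-state CSTR mass balance: W = Q·C + k·V·C, so C = W/(Q + kV).
Q + kV = 7.7e+06 + 17·3.34e+07 = 5.755e+08 m³/yr.
C = 9570/5.755e+08 = 1.663e-05 kg/m³ = 0.01663 mg/L = 16.63 µg/L.

16.6 µg/L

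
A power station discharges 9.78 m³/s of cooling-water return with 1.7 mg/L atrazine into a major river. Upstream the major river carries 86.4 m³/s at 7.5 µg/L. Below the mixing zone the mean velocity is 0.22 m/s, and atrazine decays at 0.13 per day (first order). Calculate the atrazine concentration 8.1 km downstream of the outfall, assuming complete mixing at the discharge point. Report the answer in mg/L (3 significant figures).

7.5 µg/L = 0.0075 mg/L.
After complete mixing, C₀ = (9.78·1.7 + 86.4·0.0075) / 96.18 = 0.1796 mg/L.
Travel time t = 8100 m / 0.22 m/s = 3.682e+04 s = 0.4261 d.
C = 0.1796·exp(−0.13·0.4261) = 0.1796·0.9461 = 0.1699 mg/L.

0.170 mg/L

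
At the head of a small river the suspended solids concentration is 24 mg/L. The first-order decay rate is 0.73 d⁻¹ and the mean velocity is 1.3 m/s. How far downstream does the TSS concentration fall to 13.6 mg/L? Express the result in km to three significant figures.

From C = C₀·e^(−kt), t = ln(C₀/C)/k = ln(24/13.6)/0.73 = 0.568/0.73 = 0.7781 d.
Distance = v·t = 1.3 m/s × 6.722e+04 s = 8.739e+04 m = 87.39 km.

87.4 km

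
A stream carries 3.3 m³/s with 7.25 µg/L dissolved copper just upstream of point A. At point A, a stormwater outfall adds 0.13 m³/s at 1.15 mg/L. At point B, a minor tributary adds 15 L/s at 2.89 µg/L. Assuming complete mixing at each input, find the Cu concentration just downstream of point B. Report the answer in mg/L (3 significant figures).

0.0504 mg/L

7.25 µg/L = 0.00725 mg/L.
After input A: C = (3.3·0.00725 + 0.13·1.15) / 3.43 = 0.05056 mg/L.
15 L/s = 0.015 m³/s.
2.89 µg/L = 0.00289 mg/L.
After input B: C = (3.43·0.05056 + 0.015·0.00289) / 3.445 = 0.05035 mg/L.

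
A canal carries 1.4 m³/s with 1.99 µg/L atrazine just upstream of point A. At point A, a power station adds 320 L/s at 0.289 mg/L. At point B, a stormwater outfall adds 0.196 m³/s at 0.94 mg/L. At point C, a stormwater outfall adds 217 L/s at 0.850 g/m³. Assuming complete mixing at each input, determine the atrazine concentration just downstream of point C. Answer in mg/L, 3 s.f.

0.218 mg/L

1.99 µg/L = 0.00199 mg/L.
320 L/s = 0.32 m³/s.
After input A: C = (1.4·0.00199 + 0.32·0.289) / 1.72 = 0.05539 mg/L.
After input B: C = (1.72·0.05539 + 0.196·0.94) / 1.916 = 0.1459 mg/L.
217 L/s = 0.217 m³/s.
After input C: C = (1.916·0.1459 + 0.217·0.85) / 2.133 = 0.2175 mg/L.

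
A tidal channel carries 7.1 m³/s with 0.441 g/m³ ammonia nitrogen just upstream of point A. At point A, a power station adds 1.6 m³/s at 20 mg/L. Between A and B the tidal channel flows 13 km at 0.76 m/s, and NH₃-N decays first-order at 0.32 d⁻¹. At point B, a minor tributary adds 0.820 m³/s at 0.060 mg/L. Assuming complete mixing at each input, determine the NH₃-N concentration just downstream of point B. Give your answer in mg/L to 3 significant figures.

3.47 mg/L

After input A: C = (7.1·0.441 + 1.6·20) / 8.7 = 4.038 mg/L.
Over the 13 km reach to input B (t = 1.711e+04 s = 0.198 d), decay gives C = 4.038·exp(−0.32·0.198) = 3.79 mg/L.
After input B: C = (8.7·3.79 + 0.82·0.06) / 9.52 = 3.469 mg/L.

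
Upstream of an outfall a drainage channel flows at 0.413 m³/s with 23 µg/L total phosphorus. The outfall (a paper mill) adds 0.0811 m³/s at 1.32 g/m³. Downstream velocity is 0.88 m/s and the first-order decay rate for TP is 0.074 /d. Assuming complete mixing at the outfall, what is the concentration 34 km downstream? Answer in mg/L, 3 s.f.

23 µg/L = 0.023 mg/L.
After complete mixing, C₀ = (0.0811·1.32 + 0.413·0.023) / 0.4941 = 0.2359 mg/L.
Travel time t = 3.4e+04 m / 0.88 m/s = 3.864e+04 s = 0.4472 d.
C = 0.2359·exp(−0.074·0.4472) = 0.2359·0.9675 = 0.2282 mg/L.

0.228 mg/L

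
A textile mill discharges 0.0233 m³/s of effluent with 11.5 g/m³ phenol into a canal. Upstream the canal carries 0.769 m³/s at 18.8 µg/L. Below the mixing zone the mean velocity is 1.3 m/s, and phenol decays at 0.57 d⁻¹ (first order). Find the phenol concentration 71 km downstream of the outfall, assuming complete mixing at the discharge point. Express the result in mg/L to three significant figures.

18.8 µg/L = 0.0188 mg/L.
After complete mixing, C₀ = (0.0233·11.5 + 0.769·0.0188) / 0.7923 = 0.3564 mg/L.
Travel time t = 7.1e+04 m / 1.3 m/s = 5.462e+04 s = 0.6321 d.
C = 0.3564·exp(−0.57·0.6321) = 0.3564·0.6975 = 0.2486 mg/L.

0.249 mg/L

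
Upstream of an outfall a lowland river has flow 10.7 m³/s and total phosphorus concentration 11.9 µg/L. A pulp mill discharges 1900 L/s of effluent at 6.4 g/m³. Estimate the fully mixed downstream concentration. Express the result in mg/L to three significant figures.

0.975 mg/L

1900 L/s = 1.9 m³/s.
11.9 µg/L = 0.0119 mg/L.
By mass balance at complete mixing, C = (1.9·6.4 + 10.7·0.0119) / (1.9 + 10.7) = 12.29/12.6 = 0.9752 mg/L.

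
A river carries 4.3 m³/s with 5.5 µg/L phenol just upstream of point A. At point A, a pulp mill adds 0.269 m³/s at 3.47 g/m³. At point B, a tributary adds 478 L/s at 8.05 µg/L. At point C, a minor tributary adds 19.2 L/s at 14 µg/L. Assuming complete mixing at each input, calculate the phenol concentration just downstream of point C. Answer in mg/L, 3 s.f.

0.190 mg/L

5.5 µg/L = 0.0055 mg/L.
After input A: C = (4.3·0.0055 + 0.269·3.47) / 4.569 = 0.2095 mg/L.
478 L/s = 0.478 m³/s.
8.05 µg/L = 0.00805 mg/L.
After input B: C = (4.569·0.2095 + 0.478·0.00805) / 5.047 = 0.1904 mg/L.
19.2 L/s = 0.0192 m³/s.
14 µg/L = 0.014 mg/L.
After input C: C = (5.047·0.1904 + 0.0192·0.014) / 5.066 = 0.1897 mg/L.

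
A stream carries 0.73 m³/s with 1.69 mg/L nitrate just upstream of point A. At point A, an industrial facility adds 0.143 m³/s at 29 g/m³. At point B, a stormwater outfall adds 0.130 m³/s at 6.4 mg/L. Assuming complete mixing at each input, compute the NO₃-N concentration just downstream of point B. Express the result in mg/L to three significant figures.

6.19 mg/L

After input A: C = (0.73·1.69 + 0.143·29) / 0.873 = 6.163 mg/L.
After input B: C = (0.873·6.163 + 0.13·6.4) / 1.003 = 6.194 mg/L.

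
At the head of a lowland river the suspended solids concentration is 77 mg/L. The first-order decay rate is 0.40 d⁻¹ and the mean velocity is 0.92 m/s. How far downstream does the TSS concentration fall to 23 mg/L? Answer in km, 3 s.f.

240 km

From C = C₀·e^(−kt), t = ln(C₀/C)/k = ln(77/23)/0.40 = 1.208/0.40 = 3.021 d.
Distance = v·t = 0.92 m/s × 2.61e+05 s = 2.401e+05 m = 240.1 km.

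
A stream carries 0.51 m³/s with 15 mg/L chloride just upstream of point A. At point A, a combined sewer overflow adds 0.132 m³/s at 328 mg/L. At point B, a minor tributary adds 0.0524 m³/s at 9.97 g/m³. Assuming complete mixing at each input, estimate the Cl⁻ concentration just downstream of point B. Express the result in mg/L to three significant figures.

After input A: C = (0.51·15 + 0.132·328) / 0.642 = 79.36 mg/L.
After input B: C = (0.642·79.36 + 0.0524·9.97) / 0.6944 = 74.12 mg/L.

74.1 mg/L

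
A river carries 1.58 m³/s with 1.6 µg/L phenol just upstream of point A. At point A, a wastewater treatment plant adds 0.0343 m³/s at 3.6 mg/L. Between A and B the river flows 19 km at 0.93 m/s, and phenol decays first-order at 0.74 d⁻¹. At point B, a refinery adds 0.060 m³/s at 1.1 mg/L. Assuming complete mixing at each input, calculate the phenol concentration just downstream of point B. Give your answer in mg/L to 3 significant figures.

0.103 mg/L

1.6 µg/L = 0.0016 mg/L.
After input A: C = (1.58·0.0016 + 0.0343·3.6) / 1.614 = 0.07806 mg/L.
Over the 19 km reach to input B (t = 2.043e+04 s = 0.2365 d), decay gives C = 0.07806·exp(−0.74·0.2365) = 0.06553 mg/L.
After input B: C = (1.614·0.06553 + 0.06·1.1) / 1.674 = 0.1026 mg/L.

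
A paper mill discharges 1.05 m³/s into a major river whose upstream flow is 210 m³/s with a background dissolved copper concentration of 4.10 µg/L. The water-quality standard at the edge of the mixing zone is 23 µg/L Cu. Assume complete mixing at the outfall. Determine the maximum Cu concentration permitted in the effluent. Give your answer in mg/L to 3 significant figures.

4.10 µg/L = 0.0041 mg/L.
23 µg/L = 0.023 mg/L.
Mass balance: 0.023·211.1 = 1.05·Cₑ + 210·0.0041.
Cₑ = (4.854 − 0.861) / 1.05 = 3.803 mg/L.

3.80 mg/L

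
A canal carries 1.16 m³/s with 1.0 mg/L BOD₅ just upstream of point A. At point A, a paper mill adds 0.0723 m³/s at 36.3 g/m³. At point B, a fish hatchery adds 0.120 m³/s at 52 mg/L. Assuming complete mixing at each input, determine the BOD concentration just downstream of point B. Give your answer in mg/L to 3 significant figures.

After input A: C = (1.16·1 + 0.0723·36.3) / 1.232 = 3.071 mg/L.
After input B: C = (1.232·3.071 + 0.12·52) / 1.352 = 7.413 mg/L.

7.41 mg/L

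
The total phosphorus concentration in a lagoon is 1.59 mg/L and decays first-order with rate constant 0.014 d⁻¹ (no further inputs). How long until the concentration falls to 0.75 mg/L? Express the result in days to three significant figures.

t = ln(C₀/C)/k = ln(1.59/0.75)/0.014 = 0.7514/0.014 = 53.67 d.

53.7 d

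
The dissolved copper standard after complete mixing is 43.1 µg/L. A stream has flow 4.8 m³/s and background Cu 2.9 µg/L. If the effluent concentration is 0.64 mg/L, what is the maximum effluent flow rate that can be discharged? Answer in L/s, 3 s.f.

323 L/s

2.9 µg/L = 0.0029 mg/L.
43.1 µg/L = 0.0431 mg/L.
Mass balance at complete mixing: C_std·(Q_w + Q_r) = Q_w·C_e + Q_r·C_b.
Rearranging, Q_w = Q_r·(C_std − C_b)/(C_e − C_std) = 4.8·(0.0431 − 0.0029) / (0.64 − 0.0431) = 0.3233 m³/s.
= 323.3 L/s.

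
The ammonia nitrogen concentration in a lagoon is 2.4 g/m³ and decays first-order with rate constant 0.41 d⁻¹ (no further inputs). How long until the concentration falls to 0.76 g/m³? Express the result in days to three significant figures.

t = ln(C₀/C)/k = ln(2.4/0.76)/0.41 = 1.15/0.41 = 2.805 d.

2.80 d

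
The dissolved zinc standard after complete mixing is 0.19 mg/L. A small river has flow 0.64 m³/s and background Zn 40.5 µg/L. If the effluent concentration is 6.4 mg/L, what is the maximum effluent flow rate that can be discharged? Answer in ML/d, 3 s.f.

1.33 ML/d

40.5 µg/L = 0.0405 mg/L.
Mass balance at complete mixing: C_std·(Q_w + Q_r) = Q_w·C_e + Q_r·C_b.
Rearranging, Q_w = Q_r·(C_std − C_b)/(C_e − C_std) = 0.64·(0.19 − 0.0405) / (6.4 − 0.19) = 0.01541 m³/s.
= 1.331 ML/d.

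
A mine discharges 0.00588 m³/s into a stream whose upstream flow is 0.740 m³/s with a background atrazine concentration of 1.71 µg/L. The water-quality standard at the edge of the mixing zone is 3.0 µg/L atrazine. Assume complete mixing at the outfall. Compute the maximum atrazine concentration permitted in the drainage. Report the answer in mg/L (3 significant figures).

0.165 mg/L

1.71 µg/L = 0.00171 mg/L.
3.0 µg/L = 0.003 mg/L.
Mass balance: 0.003·0.7459 = 0.00588·Cₑ + 0.74·0.00171.
Cₑ = (0.002238 − 0.001265) / 0.00588 = 0.1653 mg/L.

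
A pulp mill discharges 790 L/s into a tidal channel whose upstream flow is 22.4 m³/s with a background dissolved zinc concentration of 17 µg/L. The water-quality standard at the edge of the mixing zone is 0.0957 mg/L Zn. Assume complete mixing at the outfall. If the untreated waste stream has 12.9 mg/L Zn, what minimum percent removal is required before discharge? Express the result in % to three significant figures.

82.0 %

790 L/s = 0.79 m³/s.
17 µg/L = 0.017 mg/L.
Mass balance: 0.0957·23.19 = 0.79·Cₑ + 22.4·0.017.
Cₑ = (2.219 − 0.3808) / 0.79 = 2.327 mg/L.
Required removal = 1 − 2.327/12.9 = 81.96 %.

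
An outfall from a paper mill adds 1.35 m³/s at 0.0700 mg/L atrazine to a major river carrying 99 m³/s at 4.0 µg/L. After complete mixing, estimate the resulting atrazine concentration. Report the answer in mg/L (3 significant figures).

0.00489 mg/L

4.0 µg/L = 0.004 mg/L.
Flow-weighted mixing gives C = (1.35·0.07 + 99·0.004) / (1.35 + 99) = 0.4905/100.3 = 0.004888 mg/L.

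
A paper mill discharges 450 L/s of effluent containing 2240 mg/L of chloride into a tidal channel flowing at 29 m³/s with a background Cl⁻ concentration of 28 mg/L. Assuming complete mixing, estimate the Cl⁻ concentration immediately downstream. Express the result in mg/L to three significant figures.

450 L/s = 0.45 m³/s.
By mass balance at complete mixing, C = (0.45·2240 + 29·28) / (0.45 + 29) = 1820/29.45 = 61.8 mg/L.

61.8 mg/L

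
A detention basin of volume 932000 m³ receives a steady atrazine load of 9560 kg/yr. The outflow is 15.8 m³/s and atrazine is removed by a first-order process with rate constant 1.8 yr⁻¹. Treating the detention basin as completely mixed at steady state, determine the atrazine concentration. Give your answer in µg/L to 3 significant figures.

19.1 µg/L

Outflow Q = 15.8 m³/s × 3.156e+07 s/yr = 4.986e+08 m³/yr.
Steady-state CSTR mass balance: W = Q·C + k·V·C, so C = W/(Q + kV).
Q + kV = 4.986e+08 + 1.8·932000 = 5.003e+08 m³/yr.
C = 9560/5.003e+08 = 1.911e-05 kg/m³ = 0.01911 mg/L = 19.11 µg/L.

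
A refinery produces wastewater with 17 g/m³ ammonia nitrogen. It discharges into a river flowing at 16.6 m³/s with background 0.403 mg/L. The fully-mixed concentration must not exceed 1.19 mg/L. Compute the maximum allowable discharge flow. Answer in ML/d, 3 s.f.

Mass balance at complete mixing: C_std·(Q_w + Q_r) = Q_w·C_e + Q_r·C_b.
Rearranging, Q_w = Q_r·(C_std − C_b)/(C_e − C_std) = 16.6·(1.19 − 0.403) / (17 − 1.19) = 0.8263 m³/s.
= 71.39 ML/d.

71.4 ML/d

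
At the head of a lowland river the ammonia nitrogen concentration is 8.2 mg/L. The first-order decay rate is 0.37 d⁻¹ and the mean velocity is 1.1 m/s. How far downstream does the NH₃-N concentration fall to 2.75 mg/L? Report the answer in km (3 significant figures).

281 km

From C = C₀·e^(−kt), t = ln(C₀/C)/k = ln(8.2/2.75)/0.37 = 1.093/0.37 = 2.953 d.
Distance = v·t = 1.1 m/s × 2.551e+05 s = 2.806e+05 m = 280.6 km.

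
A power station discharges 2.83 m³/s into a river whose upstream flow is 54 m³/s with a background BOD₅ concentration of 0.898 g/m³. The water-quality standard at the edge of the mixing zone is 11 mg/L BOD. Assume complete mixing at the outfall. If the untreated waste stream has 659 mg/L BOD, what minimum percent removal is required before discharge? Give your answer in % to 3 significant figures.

69.1 %

Mass balance: 11·56.83 = 2.83·Cₑ + 54·0.898.
Cₑ = (625.1 − 48.49) / 2.83 = 203.8 mg/L.
Required removal = 1 − 203.8/659 = 69.08 %.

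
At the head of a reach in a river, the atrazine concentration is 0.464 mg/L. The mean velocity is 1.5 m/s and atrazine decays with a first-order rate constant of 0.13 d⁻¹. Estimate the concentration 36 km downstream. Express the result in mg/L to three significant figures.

Travel time t = 36 km / 1.5 m/s = 3.6e+04/1.5 = 2.4e+04 s = 0.2778 d.
First-order decay: C = 0.464·exp(−0.13·0.2778) = 0.464·0.9645 = 0.4475 mg/L.

0.448 mg/L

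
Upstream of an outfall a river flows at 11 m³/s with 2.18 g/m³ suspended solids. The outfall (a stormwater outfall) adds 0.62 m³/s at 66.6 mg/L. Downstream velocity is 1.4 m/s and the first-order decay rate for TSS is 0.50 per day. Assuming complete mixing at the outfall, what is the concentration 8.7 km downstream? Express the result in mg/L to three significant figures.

5.42 mg/L

After complete mixing, C₀ = (0.62·66.6 + 11·2.18) / 11.62 = 5.617 mg/L.
Travel time t = 8700 m / 1.4 m/s = 6214 s = 0.07192 d.
C = 5.617·exp(−0.50·0.07192) = 5.617·0.9647 = 5.419 mg/L.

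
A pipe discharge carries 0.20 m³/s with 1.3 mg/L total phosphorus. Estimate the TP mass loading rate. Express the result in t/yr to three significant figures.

Mass flux = Q·C = 0.2 m³/s × 1.3 g/m³ = 0.26 g/s.
= 0.26 g/s × 31.56 = 8.205 t/yr.

8.20 t/yr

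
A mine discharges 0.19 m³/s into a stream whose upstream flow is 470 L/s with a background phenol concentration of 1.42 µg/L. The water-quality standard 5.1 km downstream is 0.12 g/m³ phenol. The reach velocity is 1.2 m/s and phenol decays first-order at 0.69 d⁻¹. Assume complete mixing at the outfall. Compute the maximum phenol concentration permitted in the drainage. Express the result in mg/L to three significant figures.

0.428 mg/L

470 L/s = 0.47 m³/s.
1.42 µg/L = 0.00142 mg/L.
Travel time to the compliance point: t = 5100/1.2 = 4250 s = 0.04919 d; decay factor exp(−0.69·0.04919) = 0.9666.
So the concentration just after mixing may be at most 0.12/0.9666 = 0.1241 mg/L.
Mass balance: 0.1241·0.66 = 0.19·Cₑ + 0.47·0.00142.
Cₑ = (0.08193 − 0.0006674) / 0.19 = 0.4277 mg/L.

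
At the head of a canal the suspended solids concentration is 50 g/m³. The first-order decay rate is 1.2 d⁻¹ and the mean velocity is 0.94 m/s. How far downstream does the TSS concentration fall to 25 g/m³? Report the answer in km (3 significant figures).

From C = C₀·e^(−kt), t = ln(C₀/C)/k = ln(50/25)/1.2 = 0.6931/1.2 = 0.5776 d.
Distance = v·t = 0.94 m/s × 4.991e+04 s = 4.691e+04 m = 46.91 km.

46.9 km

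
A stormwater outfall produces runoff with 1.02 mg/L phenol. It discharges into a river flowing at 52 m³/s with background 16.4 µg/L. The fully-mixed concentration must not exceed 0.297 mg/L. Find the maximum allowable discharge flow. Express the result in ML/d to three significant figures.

1740 ML/d

16.4 µg/L = 0.0164 mg/L.
Mass balance at complete mixing: C_std·(Q_w + Q_r) = Q_w·C_e + Q_r·C_b.
Rearranging, Q_w = Q_r·(C_std − C_b)/(C_e − C_std) = 52·(0.297 − 0.0164) / (1.02 − 0.297) = 20.18 m³/s.
= 1744 ML/d.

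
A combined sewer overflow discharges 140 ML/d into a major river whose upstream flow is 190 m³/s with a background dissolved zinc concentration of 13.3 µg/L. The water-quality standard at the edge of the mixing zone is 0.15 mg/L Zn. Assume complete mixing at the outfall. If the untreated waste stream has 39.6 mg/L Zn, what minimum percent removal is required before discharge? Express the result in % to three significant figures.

140 ML/d = 1.62 m³/s.
13.3 µg/L = 0.0133 mg/L.
Mass balance: 0.15·191.6 = 1.62·Cₑ + 190·0.0133.
Cₑ = (28.74 − 2.527) / 1.62 = 16.18 mg/L.
Required removal = 1 − 16.18/39.6 = 59.14 %.

59.1 %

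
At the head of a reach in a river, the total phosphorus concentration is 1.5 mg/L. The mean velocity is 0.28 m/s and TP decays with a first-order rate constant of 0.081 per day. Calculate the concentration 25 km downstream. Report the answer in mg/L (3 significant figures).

Travel time t = 25 km / 0.28 m/s = 2.5e+04/0.28 = 8.929e+04 s = 1.033 d.
First-order decay: C = 1.5·exp(−0.081·1.033) = 1.5·0.9197 = 1.38 mg/L.

1.38 mg/L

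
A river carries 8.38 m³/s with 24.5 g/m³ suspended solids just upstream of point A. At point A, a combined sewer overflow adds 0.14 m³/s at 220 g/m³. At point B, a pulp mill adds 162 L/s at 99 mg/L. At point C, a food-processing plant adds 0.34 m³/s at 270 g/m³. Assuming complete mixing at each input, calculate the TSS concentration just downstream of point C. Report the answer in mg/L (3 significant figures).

After input A: C = (8.38·24.5 + 0.14·220) / 8.52 = 27.71 mg/L.
162 L/s = 0.162 m³/s.
After input B: C = (8.52·27.71 + 0.162·99) / 8.682 = 29.04 mg/L.
After input C: C = (8.682·29.04 + 0.34·270) / 9.022 = 38.12 mg/L.

38.1 mg/L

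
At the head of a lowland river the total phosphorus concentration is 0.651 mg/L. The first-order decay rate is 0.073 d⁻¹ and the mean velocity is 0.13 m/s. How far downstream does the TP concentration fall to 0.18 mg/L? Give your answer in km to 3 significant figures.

198 km

From C = C₀·e^(−kt), t = ln(C₀/C)/k = ln(0.651/0.18)/0.073 = 1.286/0.073 = 17.61 d.
Distance = v·t = 0.13 m/s × 1.522e+06 s = 1.978e+05 m = 197.8 km.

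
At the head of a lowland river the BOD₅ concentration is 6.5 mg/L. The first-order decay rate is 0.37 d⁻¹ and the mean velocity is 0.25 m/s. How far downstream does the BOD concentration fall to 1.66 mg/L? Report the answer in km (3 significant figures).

From C = C₀·e^(−kt), t = ln(C₀/C)/k = ln(6.5/1.66)/0.37 = 1.365/0.37 = 3.689 d.
Distance = v·t = 0.25 m/s × 3.187e+05 s = 7.969e+04 m = 79.69 km.

79.7 km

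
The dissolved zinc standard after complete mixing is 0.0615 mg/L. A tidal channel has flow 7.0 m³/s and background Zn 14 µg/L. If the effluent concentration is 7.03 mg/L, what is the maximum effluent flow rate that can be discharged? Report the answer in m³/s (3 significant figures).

0.0477 m³/s

14 µg/L = 0.014 mg/L.
Mass balance at complete mixing: C_std·(Q_w + Q_r) = Q_w·C_e + Q_r·C_b.
Rearranging, Q_w = Q_r·(C_std − C_b)/(C_e − C_std) = 7.0·(0.0615 − 0.014) / (7.03 − 0.0615) = 0.04771 m³/s.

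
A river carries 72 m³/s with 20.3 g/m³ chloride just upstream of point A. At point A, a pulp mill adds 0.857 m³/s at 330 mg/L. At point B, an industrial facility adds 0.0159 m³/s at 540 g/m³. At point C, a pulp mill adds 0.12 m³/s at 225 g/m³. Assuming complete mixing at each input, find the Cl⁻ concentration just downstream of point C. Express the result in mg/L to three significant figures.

24.4 mg/L

After input A: C = (72·20.3 + 0.857·330) / 72.86 = 23.94 mg/L.
After input B: C = (72.86·23.94 + 0.0159·540) / 72.87 = 24.06 mg/L.
After input C: C = (72.87·24.06 + 0.12·225) / 72.99 = 24.39 mg/L.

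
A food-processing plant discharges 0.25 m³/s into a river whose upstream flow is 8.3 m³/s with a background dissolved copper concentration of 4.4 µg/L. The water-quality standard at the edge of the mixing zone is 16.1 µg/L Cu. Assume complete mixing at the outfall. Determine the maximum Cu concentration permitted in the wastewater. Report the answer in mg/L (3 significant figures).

4.4 µg/L = 0.0044 mg/L.
16.1 µg/L = 0.0161 mg/L.
Mass balance: 0.0161·8.55 = 0.25·Cₑ + 8.3·0.0044.
Cₑ = (0.1377 − 0.03652) / 0.25 = 0.4045 mg/L.

0.405 mg/L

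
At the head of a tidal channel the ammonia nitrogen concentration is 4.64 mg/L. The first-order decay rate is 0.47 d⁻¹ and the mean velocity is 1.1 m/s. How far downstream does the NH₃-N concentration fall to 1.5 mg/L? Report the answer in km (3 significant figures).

From C = C₀·e^(−kt), t = ln(C₀/C)/k = ln(4.64/1.5)/0.47 = 1.129/0.47 = 2.403 d.
Distance = v·t = 1.1 m/s × 2.076e+05 s = 2.283e+05 m = 228.3 km.

228 km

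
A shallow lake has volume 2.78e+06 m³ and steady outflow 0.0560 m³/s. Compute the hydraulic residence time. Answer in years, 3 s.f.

Q = 0.0560 m³/s × 3.156e+07 s/yr = 1.767e+06 m³/yr.
Hydraulic residence time τ = V/Q = 2.78e+06/1.767e+06 = 1.573 yr.

1.57 yr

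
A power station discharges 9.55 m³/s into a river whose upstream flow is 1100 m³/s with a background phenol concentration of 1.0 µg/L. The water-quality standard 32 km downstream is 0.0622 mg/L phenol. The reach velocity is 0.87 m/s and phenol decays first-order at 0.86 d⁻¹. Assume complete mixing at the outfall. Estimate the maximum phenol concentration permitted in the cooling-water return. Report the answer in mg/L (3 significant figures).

10.3 mg/L

1.0 µg/L = 0.001 mg/L.
Travel time to the compliance point: t = 3.2e+04/0.87 = 3.678e+04 s = 0.4257 d; decay factor exp(−0.86·0.4257) = 0.6934.
So the concentration just after mixing may be at most 0.0622/0.6934 = 0.0897 mg/L.
Mass balance: 0.0897·1110 = 9.55·Cₑ + 1100·0.001.
Cₑ = (99.53 − 1.1) / 9.55 = 10.31 mg/L.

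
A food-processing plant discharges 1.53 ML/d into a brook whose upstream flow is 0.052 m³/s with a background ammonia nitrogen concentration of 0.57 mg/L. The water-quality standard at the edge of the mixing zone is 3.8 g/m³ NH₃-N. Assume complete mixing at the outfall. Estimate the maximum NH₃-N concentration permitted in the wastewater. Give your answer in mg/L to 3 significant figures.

13.3 mg/L

1.53 ML/d = 0.01771 m³/s.
Mass balance: 3.8·0.06971 = 0.01771·Cₑ + 0.052·0.57.
Cₑ = (0.2649 − 0.02964) / 0.01771 = 13.28 mg/L.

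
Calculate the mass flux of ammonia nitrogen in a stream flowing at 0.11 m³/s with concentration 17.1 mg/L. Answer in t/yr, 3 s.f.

Mass flux = Q·C = 0.11 m³/s × 17.1 g/m³ = 1.881 g/s.
= 1.881 g/s × 31.56 = 59.36 t/yr.

59.4 t/yr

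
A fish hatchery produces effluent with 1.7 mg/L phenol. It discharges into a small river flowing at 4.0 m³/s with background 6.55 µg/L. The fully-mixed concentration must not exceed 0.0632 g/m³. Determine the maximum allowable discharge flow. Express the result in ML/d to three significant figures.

6.55 µg/L = 0.00655 mg/L.
Mass balance at complete mixing: C_std·(Q_w + Q_r) = Q_w·C_e + Q_r·C_b.
Rearranging, Q_w = Q_r·(C_std − C_b)/(C_e − C_std) = 4.0·(0.0632 − 0.00655) / (1.7 − 0.0632) = 0.1384 m³/s.
= 11.96 ML/d.

12.0 ML/d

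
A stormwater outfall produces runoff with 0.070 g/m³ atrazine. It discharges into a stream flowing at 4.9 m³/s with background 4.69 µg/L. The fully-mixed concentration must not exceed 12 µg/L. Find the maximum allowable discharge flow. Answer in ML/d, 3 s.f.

4.69 µg/L = 0.00469 mg/L.
12 µg/L = 0.012 mg/L.
Mass balance at complete mixing: C_std·(Q_w + Q_r) = Q_w·C_e + Q_r·C_b.
Rearranging, Q_w = Q_r·(C_std − C_b)/(C_e − C_std) = 4.9·(0.012 − 0.00469) / (0.07 − 0.012) = 0.6176 m³/s.
= 53.36 ML/d.

53.4 ML/d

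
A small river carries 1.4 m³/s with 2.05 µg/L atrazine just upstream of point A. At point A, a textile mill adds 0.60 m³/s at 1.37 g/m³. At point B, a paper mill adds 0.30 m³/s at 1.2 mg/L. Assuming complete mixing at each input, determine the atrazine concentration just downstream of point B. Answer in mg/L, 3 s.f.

2.05 µg/L = 0.00205 mg/L.
After input A: C = (1.4·0.00205 + 0.6·1.37) / 2 = 0.4124 mg/L.
After input B: C = (2·0.4124 + 0.3·1.2) / 2.3 = 0.5152 mg/L.

0.515 mg/L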